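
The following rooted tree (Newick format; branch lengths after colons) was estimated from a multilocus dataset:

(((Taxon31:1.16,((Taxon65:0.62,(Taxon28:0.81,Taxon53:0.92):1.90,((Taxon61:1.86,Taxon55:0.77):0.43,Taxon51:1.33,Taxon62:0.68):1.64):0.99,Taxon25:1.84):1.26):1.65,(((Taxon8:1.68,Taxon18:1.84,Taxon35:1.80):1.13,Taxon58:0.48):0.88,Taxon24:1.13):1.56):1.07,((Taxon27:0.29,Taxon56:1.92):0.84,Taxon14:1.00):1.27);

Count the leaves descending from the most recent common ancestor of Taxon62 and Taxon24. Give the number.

14

The MRCA of Taxon62 and Taxon24 is the node subtending ((Taxon31,((Taxon65,(Taxon28,Taxon53),((Taxon61,Taxon55),Taxon51,Taxon62)),Taxon25)),(((Taxon8,Taxon18,Taxon35),Taxon58),Taxon24)).
That clade contains 14 terminal taxa: Taxon18, Taxon24, Taxon25, Taxon28, Taxon31, Taxon35, Taxon51, Taxon53, Taxon55, Taxon58, Taxon61, Taxon62, Taxon65, Taxon8.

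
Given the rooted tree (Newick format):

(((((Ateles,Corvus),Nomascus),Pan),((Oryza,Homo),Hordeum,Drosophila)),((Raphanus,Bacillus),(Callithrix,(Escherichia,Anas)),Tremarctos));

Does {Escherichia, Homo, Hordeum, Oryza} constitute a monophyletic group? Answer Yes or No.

No

The MRCA of the listed taxa is the root, so the smallest clade containing them is the whole tree.
That clade also contains Anas, Ateles, Bacillus, Callithrix, Corvus, Drosophila, Nomascus, Pan, Raphanus, Tremarctos, which are not in the proposed group, so the group is not monophyletic.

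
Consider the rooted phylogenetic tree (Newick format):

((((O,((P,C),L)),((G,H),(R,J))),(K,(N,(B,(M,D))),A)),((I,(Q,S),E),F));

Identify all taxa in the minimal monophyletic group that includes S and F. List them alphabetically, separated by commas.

E, F, I, Q, S

Tracing S: it sits inside (Q,S).
Tracing F: it sits inside ((I,(Q,S),E),F).
The smallest clade enclosing both is ((I,(Q,S),E),F); the answer is its 5 terminal taxa in alphabetical order.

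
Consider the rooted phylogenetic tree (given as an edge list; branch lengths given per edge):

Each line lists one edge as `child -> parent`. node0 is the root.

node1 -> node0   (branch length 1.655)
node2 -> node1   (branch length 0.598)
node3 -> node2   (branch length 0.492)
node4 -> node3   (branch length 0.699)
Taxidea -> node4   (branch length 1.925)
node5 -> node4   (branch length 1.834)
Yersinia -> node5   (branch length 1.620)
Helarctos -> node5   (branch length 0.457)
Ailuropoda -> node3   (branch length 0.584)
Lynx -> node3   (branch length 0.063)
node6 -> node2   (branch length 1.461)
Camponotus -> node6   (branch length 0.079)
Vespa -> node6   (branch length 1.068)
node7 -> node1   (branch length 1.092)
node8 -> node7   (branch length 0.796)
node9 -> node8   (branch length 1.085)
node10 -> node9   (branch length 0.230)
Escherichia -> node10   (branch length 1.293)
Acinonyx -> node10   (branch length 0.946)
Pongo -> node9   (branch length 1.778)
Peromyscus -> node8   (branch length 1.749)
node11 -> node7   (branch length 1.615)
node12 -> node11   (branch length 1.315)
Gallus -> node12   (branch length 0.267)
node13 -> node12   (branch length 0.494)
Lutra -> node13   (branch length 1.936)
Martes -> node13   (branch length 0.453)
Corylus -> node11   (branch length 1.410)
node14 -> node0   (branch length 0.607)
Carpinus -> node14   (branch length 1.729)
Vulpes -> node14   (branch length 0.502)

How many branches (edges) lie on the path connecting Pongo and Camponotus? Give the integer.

The MRCA of Pongo and Camponotus is the node subtending ((((Taxidea,(Yersinia,Helarctos)),Ailuropoda,Lynx),(Camponotus,Vespa)),((((Escherichia,Acinonyx),Pongo),Peromyscus),((Gallus,(Lutra,Martes)),Corylus))).
From Pongo up to that node: 4 branches. From Camponotus up to the same node: 3 branches. Total: 4 + 3 = 7.

7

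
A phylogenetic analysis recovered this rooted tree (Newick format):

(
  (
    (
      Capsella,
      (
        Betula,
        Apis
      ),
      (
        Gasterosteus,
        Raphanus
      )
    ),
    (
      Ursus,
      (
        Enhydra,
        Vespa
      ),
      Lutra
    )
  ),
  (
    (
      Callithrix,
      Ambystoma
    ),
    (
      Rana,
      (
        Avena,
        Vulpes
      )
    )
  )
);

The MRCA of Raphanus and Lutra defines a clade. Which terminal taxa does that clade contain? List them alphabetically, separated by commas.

Apis, Betula, Capsella, Enhydra, Gasterosteus, Lutra, Raphanus, Ursus, Vespa

Tracing Raphanus: it sits inside (Gasterosteus,Raphanus).
Tracing Lutra: it sits inside (Ursus,(Enhydra,Vespa),Lutra).
The smallest clade enclosing both is ((Capsella,(Betula,Apis),(Gasterosteus,Raphanus)),(Ursus,(Enhydra,Vespa),Lutra)); the answer is its 9 terminal taxa in alphabetical order.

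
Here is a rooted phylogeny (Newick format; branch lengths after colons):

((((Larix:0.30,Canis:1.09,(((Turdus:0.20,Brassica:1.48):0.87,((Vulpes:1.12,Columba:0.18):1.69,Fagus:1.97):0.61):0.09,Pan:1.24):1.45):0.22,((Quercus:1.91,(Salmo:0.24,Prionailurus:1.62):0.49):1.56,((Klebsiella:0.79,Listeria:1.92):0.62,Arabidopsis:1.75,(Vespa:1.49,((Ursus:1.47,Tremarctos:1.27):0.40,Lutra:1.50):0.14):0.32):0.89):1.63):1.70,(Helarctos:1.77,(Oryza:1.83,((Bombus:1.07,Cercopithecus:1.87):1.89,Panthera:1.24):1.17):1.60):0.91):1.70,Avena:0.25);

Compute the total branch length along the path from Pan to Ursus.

7.76

The path runs Pan → … → MRCA → … → Ursus; the MRCA is the node subtending ((Larix,Canis,(((Turdus,Brassica),((Vulpes,Columba),Fagus)),Pan)),((Quercus,(Salmo,Prionailurus)),((Klebsiella,Listeria),Arabidopsis,(Vespa,((Ursus,Tremarctos),Lutra))))).
Branch lengths along that path: 1.24 + 1.45 + 0.22 + 1.63 + 0.89 + 0.32 + 0.14 + 0.40 + 1.47 = 7.76.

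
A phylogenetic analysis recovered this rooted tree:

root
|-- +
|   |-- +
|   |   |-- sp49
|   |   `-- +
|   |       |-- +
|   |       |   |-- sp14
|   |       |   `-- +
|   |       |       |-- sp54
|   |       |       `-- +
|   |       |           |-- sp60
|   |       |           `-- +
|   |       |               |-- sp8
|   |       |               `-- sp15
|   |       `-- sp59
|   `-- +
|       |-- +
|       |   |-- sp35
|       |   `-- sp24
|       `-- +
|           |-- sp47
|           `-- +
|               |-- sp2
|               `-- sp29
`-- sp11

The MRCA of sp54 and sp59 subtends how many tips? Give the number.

6

The MRCA of sp54 and sp59 is the node subtending ((sp14,(sp54,(sp60,(sp8,sp15)))),sp59).
That clade contains 6 terminal taxa: sp14, sp15, sp54, sp59, sp60, sp8.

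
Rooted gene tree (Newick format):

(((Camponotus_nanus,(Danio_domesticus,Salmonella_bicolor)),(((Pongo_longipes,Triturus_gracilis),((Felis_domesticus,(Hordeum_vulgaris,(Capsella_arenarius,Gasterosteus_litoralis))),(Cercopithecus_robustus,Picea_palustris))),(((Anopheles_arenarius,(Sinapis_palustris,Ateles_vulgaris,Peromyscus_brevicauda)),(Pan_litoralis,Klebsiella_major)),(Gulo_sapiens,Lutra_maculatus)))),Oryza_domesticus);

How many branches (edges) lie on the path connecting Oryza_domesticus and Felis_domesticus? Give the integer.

7

The MRCA of Oryza_domesticus and Felis_domesticus is the root of the tree.
From Oryza_domesticus up to that node: 1 branch. From Felis_domesticus up to the same node: 6 branches. Total: 1 + 6 = 7.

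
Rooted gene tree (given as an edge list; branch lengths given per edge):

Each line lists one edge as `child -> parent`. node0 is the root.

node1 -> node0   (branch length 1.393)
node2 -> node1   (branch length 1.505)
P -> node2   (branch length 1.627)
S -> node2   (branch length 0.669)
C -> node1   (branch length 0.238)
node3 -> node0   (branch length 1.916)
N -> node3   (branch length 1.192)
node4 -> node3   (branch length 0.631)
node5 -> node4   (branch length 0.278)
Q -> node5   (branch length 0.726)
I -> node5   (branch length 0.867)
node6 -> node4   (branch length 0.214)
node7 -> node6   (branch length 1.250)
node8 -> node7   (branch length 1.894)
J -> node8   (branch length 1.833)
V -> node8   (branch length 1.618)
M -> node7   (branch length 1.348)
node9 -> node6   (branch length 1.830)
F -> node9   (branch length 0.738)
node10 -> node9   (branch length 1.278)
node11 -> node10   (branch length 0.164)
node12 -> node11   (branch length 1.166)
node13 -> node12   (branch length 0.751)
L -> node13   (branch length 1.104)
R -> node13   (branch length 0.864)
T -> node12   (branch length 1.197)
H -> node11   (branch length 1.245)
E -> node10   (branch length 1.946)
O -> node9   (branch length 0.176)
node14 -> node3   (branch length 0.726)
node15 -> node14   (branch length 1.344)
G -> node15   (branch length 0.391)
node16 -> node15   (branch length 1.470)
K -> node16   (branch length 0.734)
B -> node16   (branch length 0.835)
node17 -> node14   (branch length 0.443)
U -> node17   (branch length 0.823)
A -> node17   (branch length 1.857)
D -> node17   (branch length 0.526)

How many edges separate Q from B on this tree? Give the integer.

The MRCA of Q and B is the node subtending (N,((Q,I),(((J,V),M),(F,((((L,R),T),H),E),O))),((G,(K,B)),(U,A,D))).
From Q up to that node: 3 branches. From B up to the same node: 4 branches. Total: 3 + 4 = 7.

7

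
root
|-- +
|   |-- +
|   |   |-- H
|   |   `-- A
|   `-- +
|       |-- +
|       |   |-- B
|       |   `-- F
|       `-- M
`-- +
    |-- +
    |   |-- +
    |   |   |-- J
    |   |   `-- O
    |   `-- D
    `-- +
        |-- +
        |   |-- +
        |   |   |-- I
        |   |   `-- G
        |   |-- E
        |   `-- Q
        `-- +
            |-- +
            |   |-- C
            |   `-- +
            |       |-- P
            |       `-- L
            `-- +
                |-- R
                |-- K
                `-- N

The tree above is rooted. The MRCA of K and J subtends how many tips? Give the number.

13

The MRCA of K and J is the node subtending (((J,O),D),(((I,G),E,Q),((C,(P,L)),(R,K,N)))).
That clade contains 13 terminal taxa: C, D, E, G, I, J, K, L, N, O, P, Q, R.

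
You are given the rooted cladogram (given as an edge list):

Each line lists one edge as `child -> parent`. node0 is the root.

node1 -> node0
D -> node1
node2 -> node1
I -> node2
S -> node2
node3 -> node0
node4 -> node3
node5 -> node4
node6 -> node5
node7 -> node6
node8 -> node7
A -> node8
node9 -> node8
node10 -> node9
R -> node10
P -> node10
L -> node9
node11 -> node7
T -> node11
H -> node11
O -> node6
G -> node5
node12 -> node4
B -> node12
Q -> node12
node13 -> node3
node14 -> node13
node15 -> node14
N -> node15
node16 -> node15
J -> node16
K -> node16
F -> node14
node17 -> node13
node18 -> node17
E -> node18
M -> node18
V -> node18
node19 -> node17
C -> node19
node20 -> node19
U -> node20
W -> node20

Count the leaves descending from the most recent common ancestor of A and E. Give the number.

The MRCA of A and E is the node subtending ((((((A,((R,P),L)),(T,H)),O),G),(B,Q)),(((N,(J,K)),F),((E,M,V),(C,(U,W))))).
That clade contains 20 terminal taxa: A, B, C, E, F, G, H, J, K, L, M, N, O, P, Q, R, T, U, V, W.

20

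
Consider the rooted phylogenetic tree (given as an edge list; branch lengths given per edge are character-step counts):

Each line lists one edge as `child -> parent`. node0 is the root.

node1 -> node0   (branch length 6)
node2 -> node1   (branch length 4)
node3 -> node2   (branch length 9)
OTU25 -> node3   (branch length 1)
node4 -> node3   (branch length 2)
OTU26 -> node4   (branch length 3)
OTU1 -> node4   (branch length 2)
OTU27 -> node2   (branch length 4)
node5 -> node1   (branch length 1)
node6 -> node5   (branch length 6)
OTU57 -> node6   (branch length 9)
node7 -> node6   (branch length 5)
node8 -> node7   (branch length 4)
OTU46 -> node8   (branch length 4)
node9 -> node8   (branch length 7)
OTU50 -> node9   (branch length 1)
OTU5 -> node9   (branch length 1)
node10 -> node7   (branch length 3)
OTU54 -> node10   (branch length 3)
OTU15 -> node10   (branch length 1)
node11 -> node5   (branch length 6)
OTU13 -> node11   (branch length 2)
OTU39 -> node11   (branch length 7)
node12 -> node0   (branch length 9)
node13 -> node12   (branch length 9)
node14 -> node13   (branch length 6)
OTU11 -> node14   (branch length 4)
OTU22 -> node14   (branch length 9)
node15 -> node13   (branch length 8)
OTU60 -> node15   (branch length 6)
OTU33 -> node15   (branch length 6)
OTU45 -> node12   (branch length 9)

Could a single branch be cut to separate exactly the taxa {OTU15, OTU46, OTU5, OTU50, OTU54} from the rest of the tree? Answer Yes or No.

Yes

The most recent common ancestor of these taxa subtends ((OTU46,(OTU50,OTU5)),(OTU54,OTU15)).
That clade has exactly 5 tips — every listed taxon and nothing else — so the group is monophyletic.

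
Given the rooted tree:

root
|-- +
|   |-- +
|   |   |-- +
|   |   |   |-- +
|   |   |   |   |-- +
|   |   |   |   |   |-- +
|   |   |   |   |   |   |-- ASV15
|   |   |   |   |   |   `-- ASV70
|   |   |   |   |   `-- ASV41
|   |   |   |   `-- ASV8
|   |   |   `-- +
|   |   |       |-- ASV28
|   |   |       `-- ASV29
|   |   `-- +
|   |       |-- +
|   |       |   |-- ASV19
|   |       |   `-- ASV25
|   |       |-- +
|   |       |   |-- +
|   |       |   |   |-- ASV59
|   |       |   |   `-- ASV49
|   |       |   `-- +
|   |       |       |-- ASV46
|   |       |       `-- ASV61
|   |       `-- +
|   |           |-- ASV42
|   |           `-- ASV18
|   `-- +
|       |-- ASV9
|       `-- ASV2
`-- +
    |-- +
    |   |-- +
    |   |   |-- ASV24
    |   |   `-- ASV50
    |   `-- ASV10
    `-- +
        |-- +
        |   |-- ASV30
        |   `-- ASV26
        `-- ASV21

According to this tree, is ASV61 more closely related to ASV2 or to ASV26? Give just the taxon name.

ASV2

The MRCA of ASV61 and ASV2 subtends ((((((ASV15,ASV70),ASV41),ASV8),(ASV28,ASV29)),((ASV19,ASV25),((ASV59,ASV49),(ASV46,ASV61)),(ASV42,ASV18))),(ASV9,ASV2)) (16 taxa).
The MRCA of ASV61 and ASV26 is the root, subtending the entire tree (22 taxa).
The first is nested inside the second, so ASV61 shares a more recent common ancestor with ASV2.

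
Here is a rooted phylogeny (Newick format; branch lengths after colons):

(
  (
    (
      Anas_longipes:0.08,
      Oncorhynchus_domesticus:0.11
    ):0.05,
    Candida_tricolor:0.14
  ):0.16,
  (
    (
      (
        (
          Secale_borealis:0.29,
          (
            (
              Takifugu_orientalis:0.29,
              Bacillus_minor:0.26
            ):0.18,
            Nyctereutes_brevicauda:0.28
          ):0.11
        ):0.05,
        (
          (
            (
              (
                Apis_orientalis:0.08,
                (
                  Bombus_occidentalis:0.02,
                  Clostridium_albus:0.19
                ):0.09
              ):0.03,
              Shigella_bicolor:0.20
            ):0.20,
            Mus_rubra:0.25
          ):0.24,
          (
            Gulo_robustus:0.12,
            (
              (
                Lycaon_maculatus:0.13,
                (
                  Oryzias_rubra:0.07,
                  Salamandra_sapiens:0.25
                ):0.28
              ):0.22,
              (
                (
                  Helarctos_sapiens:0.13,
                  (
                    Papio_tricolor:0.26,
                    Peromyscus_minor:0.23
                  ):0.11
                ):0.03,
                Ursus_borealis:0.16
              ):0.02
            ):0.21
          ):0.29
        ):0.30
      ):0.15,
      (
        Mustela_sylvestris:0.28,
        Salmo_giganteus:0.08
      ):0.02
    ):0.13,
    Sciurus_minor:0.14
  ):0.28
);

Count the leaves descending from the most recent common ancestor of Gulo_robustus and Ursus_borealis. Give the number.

8

The MRCA of Gulo_robustus and Ursus_borealis is the node subtending (Gulo_robustus,((Lycaon_maculatus,(Oryzias_rubra,Salamandra_sapiens)),((Helarctos_sapiens,(Papio_tricolor,Peromyscus_minor)),Ursus_borealis))).
That clade contains 8 terminal taxa: Gulo_robustus, Helarctos_sapiens, Lycaon_maculatus, Oryzias_rubra, Papio_tricolor, Peromyscus_minor, Salamandra_sapiens, Ursus_borealis.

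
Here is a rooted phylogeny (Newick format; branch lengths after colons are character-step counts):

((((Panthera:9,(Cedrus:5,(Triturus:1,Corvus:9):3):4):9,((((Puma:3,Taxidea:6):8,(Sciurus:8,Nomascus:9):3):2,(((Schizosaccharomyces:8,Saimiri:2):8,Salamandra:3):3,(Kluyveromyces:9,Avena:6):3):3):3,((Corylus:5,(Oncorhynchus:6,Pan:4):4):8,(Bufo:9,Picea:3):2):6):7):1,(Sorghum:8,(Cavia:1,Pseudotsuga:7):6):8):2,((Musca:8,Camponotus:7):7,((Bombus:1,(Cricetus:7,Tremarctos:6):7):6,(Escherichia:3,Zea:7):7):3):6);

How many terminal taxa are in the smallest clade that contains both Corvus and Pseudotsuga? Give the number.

The MRCA of Corvus and Pseudotsuga is the node subtending (((Panthera,(Cedrus,(Triturus,Corvus))),((((Puma,Taxidea),(Sciurus,Nomascus)),(((Schizosaccharomyces,Saimiri),Salamandra),(Kluyveromyces,Avena))),((Corylus,(Oncorhynchus,Pan)),(Bufo,Picea)))),(Sorghum,(Cavia,Pseudotsuga))).
That clade contains 21 terminal taxa: Avena, Bufo, Cavia, Cedrus, Corvus, Corylus, Kluyveromyces, Nomascus, Oncorhynchus, Pan, Panthera, Picea, Pseudotsuga, Puma, Saimiri, Salamandra, Schizosaccharomyces, Sciurus, Sorghum, Taxidea, Triturus.

21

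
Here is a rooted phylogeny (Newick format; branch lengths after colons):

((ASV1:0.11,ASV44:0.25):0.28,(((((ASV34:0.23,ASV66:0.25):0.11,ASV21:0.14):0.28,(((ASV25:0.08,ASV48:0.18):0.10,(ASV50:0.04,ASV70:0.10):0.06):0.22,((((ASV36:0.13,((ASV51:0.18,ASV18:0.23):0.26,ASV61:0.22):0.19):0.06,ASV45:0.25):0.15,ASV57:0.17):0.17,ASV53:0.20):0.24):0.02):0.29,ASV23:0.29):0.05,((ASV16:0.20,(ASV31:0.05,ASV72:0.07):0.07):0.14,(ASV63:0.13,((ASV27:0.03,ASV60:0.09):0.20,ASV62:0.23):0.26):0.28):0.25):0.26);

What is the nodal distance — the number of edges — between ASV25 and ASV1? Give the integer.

The MRCA of ASV25 and ASV1 is the root of the tree.
From ASV25 up to that node: 7 branches. From ASV1 up to the same node: 2 branches. Total: 7 + 2 = 9.

9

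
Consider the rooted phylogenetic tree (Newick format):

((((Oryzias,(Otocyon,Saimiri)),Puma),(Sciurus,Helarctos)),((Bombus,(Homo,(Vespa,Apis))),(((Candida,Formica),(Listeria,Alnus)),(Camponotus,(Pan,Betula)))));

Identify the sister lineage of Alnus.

Alnus attaches to the tree at the node subtending (Listeria,Alnus).
The other lineage descending from that same node — the sister group — is the single tip Listeria.

Listeria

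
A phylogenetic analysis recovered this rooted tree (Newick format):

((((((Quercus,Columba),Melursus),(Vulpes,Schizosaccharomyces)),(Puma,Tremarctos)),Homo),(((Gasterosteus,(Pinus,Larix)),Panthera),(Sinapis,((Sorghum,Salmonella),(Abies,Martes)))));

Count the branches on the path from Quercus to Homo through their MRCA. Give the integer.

6

The MRCA of Quercus and Homo is the node subtending (((((Quercus,Columba),Melursus),(Vulpes,Schizosaccharomyces)),(Puma,Tremarctos)),Homo).
From Quercus up to that node: 5 branches. From Homo up to the same node: 1 branch. Total: 5 + 1 = 6.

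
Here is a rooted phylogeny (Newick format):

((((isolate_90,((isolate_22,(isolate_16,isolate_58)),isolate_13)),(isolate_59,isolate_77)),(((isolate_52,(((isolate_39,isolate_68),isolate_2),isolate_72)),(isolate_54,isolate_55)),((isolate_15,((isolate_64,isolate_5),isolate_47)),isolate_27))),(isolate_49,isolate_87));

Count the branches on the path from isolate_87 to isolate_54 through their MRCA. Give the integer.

The MRCA of isolate_87 and isolate_54 is the root of the tree.
From isolate_87 up to that node: 2 branches. From isolate_54 up to the same node: 5 branches. Total: 2 + 5 = 7.

7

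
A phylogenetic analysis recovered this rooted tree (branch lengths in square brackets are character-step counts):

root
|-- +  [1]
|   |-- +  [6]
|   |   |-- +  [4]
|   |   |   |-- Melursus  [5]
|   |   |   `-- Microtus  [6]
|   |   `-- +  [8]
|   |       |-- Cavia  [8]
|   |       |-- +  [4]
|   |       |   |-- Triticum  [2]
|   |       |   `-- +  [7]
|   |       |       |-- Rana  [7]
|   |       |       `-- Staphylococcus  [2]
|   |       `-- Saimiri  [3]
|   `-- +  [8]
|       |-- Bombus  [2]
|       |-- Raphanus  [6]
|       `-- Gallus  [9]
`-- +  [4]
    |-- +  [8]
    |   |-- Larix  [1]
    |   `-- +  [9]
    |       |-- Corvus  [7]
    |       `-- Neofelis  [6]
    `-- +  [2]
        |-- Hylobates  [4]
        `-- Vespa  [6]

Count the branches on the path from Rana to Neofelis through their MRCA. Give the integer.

The MRCA of Rana and Neofelis is the root of the tree.
From Rana up to that node: 6 branches. From Neofelis up to the same node: 4 branches. Total: 6 + 4 = 10.

10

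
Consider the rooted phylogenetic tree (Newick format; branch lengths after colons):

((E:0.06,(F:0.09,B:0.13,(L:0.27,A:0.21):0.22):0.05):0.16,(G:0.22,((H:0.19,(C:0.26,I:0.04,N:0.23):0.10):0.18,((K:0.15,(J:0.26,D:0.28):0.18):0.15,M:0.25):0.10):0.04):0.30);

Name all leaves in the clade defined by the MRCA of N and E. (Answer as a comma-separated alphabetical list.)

A, B, C, D, E, F, G, H, I, J, K, L, M, N

Tracing N: it sits inside (C,I,N).
Tracing E: it sits inside (E,(F,B,(L,A))).
The smallest clade enclosing both is the whole tree (their MRCA is the root), so the answer is all 14 tips in alphabetical order.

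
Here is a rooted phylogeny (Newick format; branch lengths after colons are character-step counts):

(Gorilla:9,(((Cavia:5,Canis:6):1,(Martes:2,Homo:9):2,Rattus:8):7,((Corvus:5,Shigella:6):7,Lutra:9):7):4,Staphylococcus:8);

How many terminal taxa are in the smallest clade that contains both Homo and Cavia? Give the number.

5

The MRCA of Homo and Cavia is the node subtending ((Cavia,Canis),(Martes,Homo),Rattus).
That clade contains 5 terminal taxa: Canis, Cavia, Homo, Martes, Rattus.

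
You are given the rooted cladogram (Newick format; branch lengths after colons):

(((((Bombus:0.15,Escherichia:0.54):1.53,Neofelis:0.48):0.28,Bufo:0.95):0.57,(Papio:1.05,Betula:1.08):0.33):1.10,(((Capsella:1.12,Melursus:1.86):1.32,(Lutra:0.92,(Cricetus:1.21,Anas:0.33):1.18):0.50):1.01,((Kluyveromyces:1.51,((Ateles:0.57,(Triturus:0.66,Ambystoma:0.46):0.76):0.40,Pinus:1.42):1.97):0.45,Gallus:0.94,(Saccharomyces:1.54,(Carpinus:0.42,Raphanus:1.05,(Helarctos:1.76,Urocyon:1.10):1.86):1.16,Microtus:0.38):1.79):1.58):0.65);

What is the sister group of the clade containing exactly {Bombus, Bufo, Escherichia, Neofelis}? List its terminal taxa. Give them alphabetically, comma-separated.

Betula, Papio

The clade containing exactly {Bombus, Bufo, Escherichia, Neofelis} attaches to the tree at the node subtending ((((Bombus,Escherichia),Neofelis),Bufo),(Papio,Betula)).
The other lineage descending from that same node — the sister group — is (Papio,Betula); its 2 tips in alphabetical order are the answer.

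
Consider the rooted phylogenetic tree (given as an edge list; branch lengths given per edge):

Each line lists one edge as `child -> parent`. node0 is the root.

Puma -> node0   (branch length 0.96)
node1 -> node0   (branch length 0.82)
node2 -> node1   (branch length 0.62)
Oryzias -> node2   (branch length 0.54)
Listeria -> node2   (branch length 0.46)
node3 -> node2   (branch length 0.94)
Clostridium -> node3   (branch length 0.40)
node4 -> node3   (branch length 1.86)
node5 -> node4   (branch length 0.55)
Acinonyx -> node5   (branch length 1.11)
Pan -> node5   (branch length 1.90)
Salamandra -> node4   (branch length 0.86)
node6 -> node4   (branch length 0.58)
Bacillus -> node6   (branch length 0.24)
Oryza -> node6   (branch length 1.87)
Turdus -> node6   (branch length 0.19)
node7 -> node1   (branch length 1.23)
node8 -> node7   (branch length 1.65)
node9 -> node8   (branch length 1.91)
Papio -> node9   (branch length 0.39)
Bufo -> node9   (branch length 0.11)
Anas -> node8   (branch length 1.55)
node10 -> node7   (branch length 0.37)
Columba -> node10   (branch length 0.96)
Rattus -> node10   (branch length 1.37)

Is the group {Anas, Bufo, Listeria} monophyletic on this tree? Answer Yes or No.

No

The MRCA of the listed taxa subtends ((Oryzias,Listeria,(Clostridium,((Acinonyx,Pan),Salamandra,(Bacillus,Oryza,Turdus)))),(((Papio,Bufo),Anas),(Columba,Rattus))).
That clade also contains Acinonyx, Bacillus, Clostridium, Columba, Oryza, Oryzias, Pan, Papio, Rattus, Salamandra, Turdus, which are not in the proposed group, so the group is not monophyletic.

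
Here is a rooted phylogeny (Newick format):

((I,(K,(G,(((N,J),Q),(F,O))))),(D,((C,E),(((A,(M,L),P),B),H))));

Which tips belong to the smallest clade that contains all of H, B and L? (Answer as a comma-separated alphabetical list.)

Tracing H: it sits inside (((A,(M,L),P),B),H).
Tracing B: it sits inside ((A,(M,L),P),B).
Tracing L: it sits inside (M,L).
The smallest clade enclosing all 3 is (((A,(M,L),P),B),H); the answer is its 6 terminal taxa in alphabetical order.

A, B, H, L, M, P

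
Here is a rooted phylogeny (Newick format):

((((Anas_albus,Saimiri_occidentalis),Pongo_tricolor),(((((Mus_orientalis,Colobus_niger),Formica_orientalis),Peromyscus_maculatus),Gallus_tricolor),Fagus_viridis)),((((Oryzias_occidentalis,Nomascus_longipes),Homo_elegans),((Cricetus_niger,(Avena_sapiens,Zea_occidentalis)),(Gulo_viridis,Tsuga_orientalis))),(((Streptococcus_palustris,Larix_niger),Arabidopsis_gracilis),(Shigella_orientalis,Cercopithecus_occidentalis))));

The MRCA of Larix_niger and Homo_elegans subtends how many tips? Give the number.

The MRCA of Larix_niger and Homo_elegans is the node subtending ((((Oryzias_occidentalis,Nomascus_longipes),Homo_elegans),((Cricetus_niger,(Avena_sapiens,Zea_occidentalis)),(Gulo_viridis,Tsuga_orientalis))),(((Streptococcus_palustris,Larix_niger),Arabidopsis_gracilis),(Shigella_orientalis,Cercopithecus_occidentalis))).
That clade contains 13 terminal taxa: Arabidopsis_gracilis, Avena_sapiens, Cercopithecus_occidentalis, Cricetus_niger, Gulo_viridis, Homo_elegans, Larix_niger, Nomascus_longipes, Oryzias_occidentalis, Shigella_orientalis, Streptococcus_palustris, Tsuga_orientalis, Zea_occidentalis.

13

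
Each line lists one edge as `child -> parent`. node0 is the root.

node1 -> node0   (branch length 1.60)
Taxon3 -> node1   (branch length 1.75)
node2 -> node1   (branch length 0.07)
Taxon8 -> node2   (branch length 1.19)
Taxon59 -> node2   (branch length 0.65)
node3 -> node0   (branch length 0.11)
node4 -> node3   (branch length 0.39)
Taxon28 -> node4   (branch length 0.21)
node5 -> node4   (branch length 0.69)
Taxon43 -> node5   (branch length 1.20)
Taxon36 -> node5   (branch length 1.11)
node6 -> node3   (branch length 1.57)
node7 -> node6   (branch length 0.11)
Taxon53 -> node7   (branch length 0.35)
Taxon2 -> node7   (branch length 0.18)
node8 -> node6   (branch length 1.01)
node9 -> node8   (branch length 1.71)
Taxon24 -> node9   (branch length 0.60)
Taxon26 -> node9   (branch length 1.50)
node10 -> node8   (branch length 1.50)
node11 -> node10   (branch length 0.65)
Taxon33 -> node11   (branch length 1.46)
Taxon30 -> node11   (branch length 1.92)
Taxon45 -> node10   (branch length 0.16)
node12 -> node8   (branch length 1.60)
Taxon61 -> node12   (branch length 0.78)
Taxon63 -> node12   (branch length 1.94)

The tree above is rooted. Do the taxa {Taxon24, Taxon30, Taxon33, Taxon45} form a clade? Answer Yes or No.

The MRCA of the listed taxa subtends ((Taxon24,Taxon26),((Taxon33,Taxon30),Taxon45),(Taxon61,Taxon63)).
That clade also contains Taxon26, Taxon61, Taxon63, which are not in the proposed group, so the group is not monophyletic.

No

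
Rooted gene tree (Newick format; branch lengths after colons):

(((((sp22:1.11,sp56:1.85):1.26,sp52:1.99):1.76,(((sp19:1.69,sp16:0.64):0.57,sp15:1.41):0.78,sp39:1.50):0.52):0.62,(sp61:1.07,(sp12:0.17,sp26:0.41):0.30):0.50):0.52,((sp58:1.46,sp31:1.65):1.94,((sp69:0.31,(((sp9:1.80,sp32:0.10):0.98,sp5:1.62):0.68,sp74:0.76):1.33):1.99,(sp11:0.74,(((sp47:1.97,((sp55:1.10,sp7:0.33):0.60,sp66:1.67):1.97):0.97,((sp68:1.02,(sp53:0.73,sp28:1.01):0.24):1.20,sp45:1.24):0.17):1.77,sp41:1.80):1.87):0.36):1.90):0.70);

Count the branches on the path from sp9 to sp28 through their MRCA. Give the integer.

The MRCA of sp9 and sp28 is the node subtending ((sp69,(((sp9,sp32),sp5),sp74)),(sp11,(((sp47,((sp55,sp7),sp66)),((sp68,(sp53,sp28)),sp45)),sp41))).
From sp9 up to that node: 5 branches. From sp28 up to the same node: 7 branches. Total: 5 + 7 = 12.

12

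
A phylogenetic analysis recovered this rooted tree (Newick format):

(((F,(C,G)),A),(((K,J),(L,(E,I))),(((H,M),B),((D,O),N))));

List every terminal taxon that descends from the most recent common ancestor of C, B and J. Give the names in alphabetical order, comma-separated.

Tracing C: it sits inside (C,G).
Tracing B: it sits inside ((H,M),B).
Tracing J: it sits inside (K,J).
The smallest clade enclosing all 3 is the whole tree (their MRCA is the root), so the answer is all 15 tips in alphabetical order.

A, B, C, D, E, F, G, H, I, J, K, L, M, N, O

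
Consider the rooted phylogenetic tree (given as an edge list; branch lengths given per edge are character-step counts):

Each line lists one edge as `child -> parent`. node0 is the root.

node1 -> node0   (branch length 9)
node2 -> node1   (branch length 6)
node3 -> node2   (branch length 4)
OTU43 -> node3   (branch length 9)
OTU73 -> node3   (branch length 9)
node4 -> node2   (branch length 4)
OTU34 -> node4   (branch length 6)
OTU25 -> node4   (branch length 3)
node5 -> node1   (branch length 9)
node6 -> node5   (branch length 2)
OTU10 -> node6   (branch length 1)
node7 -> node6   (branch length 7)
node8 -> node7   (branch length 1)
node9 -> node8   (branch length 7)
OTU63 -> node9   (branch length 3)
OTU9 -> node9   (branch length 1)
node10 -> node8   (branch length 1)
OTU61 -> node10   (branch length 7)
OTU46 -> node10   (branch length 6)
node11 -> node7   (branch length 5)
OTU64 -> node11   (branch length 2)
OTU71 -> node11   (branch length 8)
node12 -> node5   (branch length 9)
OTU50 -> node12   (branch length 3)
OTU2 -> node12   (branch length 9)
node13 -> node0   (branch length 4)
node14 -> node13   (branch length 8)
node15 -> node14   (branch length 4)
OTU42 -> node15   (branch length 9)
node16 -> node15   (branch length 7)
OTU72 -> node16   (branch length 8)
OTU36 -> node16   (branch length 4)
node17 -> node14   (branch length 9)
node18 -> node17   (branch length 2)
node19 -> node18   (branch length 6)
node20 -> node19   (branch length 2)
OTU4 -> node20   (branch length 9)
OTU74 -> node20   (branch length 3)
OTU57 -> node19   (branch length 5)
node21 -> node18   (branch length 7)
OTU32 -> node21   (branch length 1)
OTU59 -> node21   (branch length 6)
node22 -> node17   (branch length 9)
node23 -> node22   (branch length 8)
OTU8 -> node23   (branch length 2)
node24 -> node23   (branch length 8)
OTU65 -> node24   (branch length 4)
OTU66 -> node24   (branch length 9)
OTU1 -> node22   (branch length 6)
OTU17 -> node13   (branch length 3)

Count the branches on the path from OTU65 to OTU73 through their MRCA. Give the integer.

The MRCA of OTU65 and OTU73 is the root of the tree.
From OTU65 up to that node: 7 branches. From OTU73 up to the same node: 4 branches. Total: 7 + 4 = 11.

11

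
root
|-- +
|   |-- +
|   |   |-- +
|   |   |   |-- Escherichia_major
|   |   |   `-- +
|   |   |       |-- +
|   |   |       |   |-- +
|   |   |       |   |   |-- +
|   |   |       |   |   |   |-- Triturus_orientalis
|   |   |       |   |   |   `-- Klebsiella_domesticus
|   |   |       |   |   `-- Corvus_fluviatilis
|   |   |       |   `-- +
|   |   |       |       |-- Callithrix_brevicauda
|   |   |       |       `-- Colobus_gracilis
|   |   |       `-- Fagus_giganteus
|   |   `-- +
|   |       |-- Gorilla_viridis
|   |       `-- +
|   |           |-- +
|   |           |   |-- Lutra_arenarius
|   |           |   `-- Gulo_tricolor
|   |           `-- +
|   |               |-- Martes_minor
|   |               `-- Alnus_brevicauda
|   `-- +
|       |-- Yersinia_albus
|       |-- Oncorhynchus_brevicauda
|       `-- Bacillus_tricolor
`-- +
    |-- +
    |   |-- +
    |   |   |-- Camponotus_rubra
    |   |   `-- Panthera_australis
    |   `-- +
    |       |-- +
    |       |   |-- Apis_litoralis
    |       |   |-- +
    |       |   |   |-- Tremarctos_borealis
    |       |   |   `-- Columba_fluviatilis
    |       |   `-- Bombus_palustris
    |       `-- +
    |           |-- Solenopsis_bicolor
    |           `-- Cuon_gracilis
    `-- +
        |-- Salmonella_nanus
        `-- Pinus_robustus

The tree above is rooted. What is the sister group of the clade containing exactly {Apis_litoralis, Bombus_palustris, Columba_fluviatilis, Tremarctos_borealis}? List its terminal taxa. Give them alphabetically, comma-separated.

Cuon_gracilis, Solenopsis_bicolor

The clade containing exactly {Apis_litoralis, Bombus_palustris, Columba_fluviatilis, Tremarctos_borealis} attaches to the tree at the node subtending ((Apis_litoralis,(Tremarctos_borealis,Columba_fluviatilis),Bombus_palustris),(Solenopsis_bicolor,Cuon_gracilis)).
The other lineage descending from that same node — the sister group — is (Solenopsis_bicolor,Cuon_gracilis); its 2 tips in alphabetical order are the answer.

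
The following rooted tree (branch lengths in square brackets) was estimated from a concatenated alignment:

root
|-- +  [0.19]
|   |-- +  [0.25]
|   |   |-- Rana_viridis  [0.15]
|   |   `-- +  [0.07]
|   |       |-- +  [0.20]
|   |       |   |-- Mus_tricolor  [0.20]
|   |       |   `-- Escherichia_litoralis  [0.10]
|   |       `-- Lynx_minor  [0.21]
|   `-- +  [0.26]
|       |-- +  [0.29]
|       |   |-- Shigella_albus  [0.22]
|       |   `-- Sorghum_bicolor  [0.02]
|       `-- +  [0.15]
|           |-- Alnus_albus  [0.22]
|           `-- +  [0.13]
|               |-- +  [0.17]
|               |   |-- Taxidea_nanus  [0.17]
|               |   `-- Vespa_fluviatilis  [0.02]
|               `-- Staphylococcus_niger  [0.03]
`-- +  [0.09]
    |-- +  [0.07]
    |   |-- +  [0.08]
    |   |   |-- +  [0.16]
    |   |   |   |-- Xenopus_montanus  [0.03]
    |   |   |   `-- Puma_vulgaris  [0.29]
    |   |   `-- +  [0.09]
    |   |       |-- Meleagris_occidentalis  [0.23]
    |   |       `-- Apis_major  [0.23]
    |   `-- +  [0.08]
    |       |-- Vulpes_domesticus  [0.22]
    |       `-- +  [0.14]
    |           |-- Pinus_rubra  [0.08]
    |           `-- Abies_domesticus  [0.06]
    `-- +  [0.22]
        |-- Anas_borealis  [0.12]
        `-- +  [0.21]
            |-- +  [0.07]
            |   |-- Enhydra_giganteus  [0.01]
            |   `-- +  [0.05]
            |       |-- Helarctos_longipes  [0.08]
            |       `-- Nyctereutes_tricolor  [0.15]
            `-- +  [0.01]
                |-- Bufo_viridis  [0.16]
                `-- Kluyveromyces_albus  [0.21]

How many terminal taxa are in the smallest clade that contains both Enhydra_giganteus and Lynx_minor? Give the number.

23

The MRCA of Enhydra_giganteus and Lynx_minor is the root, so the clade is the entire tree.
That clade contains 23 terminal taxa: Abies_domesticus, Alnus_albus, Anas_borealis, Apis_major, Bufo_viridis, Enhydra_giganteus, Escherichia_litoralis, Helarctos_longipes, Kluyveromyces_albus, Lynx_minor, Meleagris_occidentalis, Mus_tricolor, Nyctereutes_tricolor, Pinus_rubra, Puma_vulgaris, Rana_viridis, Shigella_albus, Sorghum_bicolor, Staphylococcus_niger, Taxidea_nanus, Vespa_fluviatilis, Vulpes_domesticus, Xenopus_montanus.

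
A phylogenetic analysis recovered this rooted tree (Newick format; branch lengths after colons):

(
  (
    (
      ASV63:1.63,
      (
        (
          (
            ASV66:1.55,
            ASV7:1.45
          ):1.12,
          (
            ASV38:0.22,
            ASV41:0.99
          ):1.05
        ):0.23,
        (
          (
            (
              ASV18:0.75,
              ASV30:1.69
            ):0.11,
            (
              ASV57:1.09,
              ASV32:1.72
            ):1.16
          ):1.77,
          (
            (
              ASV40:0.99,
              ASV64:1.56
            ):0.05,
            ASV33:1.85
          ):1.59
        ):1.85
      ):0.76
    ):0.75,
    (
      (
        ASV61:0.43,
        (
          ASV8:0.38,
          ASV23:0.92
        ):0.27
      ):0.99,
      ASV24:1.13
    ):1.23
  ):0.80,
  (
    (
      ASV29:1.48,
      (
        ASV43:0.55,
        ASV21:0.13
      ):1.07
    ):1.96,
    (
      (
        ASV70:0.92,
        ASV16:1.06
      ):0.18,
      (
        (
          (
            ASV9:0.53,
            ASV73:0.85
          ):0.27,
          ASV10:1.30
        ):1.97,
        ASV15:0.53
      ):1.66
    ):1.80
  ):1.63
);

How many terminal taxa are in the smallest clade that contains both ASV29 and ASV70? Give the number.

The MRCA of ASV29 and ASV70 is the node subtending ((ASV29,(ASV43,ASV21)),((ASV70,ASV16),(((ASV9,ASV73),ASV10),ASV15))).
That clade contains 9 terminal taxa: ASV10, ASV15, ASV16, ASV21, ASV29, ASV43, ASV70, ASV73, ASV9.

9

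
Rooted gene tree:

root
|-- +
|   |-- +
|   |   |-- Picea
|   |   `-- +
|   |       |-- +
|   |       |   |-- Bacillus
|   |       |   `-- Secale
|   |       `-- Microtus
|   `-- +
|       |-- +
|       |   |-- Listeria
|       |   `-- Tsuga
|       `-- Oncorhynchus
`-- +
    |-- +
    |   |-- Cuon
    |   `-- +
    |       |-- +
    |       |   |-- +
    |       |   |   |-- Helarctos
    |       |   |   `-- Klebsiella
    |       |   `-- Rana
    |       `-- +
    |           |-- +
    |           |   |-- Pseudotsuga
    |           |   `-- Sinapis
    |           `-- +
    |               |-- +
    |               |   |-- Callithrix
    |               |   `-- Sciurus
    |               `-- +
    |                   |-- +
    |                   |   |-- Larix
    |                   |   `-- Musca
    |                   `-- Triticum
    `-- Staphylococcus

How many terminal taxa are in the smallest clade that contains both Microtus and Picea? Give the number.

4

The MRCA of Microtus and Picea is the node subtending (Picea,((Bacillus,Secale),Microtus)).
That clade contains 4 terminal taxa: Bacillus, Microtus, Picea, Secale.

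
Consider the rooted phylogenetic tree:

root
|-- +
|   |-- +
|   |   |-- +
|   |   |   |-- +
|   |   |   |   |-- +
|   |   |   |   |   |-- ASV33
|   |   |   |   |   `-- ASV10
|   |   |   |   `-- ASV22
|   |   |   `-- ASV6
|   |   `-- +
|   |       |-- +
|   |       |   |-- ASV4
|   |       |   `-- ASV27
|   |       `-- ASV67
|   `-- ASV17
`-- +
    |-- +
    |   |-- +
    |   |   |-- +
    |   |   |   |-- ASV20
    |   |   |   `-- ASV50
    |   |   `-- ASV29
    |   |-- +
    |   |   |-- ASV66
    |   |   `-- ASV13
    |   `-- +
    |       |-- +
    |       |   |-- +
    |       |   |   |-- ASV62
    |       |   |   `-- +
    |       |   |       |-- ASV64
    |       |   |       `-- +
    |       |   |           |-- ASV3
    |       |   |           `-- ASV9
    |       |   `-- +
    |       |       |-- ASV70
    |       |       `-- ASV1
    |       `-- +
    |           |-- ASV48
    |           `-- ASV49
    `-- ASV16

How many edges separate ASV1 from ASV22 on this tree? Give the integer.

11

The MRCA of ASV1 and ASV22 is the root of the tree.
From ASV1 up to that node: 6 branches. From ASV22 up to the same node: 5 branches. Total: 6 + 5 = 11.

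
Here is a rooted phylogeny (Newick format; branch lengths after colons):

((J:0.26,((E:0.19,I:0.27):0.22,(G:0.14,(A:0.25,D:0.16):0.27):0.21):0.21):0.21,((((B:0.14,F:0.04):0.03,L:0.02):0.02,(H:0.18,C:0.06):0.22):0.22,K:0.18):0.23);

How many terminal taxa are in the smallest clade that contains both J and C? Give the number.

The MRCA of J and C is the root, so the clade is the entire tree.
That clade contains 12 terminal taxa: A, B, C, D, E, F, G, H, I, J, K, L.

12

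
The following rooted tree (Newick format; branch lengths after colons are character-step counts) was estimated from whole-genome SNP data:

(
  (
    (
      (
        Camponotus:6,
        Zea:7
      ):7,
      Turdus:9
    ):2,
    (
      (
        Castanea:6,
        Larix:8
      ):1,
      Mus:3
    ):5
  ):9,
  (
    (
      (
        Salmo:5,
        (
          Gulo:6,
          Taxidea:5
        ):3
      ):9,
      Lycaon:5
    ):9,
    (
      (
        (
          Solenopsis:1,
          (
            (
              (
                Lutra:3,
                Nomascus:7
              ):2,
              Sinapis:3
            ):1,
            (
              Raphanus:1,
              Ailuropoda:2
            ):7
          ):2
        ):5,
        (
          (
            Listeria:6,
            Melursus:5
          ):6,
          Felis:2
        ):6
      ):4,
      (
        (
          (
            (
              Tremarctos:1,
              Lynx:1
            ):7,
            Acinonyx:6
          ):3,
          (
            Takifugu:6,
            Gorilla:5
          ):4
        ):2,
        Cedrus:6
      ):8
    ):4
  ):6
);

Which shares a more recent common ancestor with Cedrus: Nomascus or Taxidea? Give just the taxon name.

Nomascus

The MRCA of Cedrus and Nomascus subtends (((Solenopsis,(((Lutra,Nomascus),Sinapis),(Raphanus,Ailuropoda))),((Listeria,Melursus),Felis)),((((Tremarctos,Lynx),Acinonyx),(Takifugu,Gorilla)),Cedrus)) (15 taxa).
The MRCA of Cedrus and Taxidea subtends (((Salmo,(Gulo,Taxidea)),Lycaon),(((Solenopsis,(((Lutra,Nomascus),Sinapis),(Raphanus,Ailuropoda))),((Listeria,Melursus),Felis)),((((Tremarctos,Lynx),Acinonyx),(Takifugu,Gorilla)),Cedrus))) (19 taxa).
The first is nested inside the second, so Cedrus shares a more recent common ancestor with Nomascus.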